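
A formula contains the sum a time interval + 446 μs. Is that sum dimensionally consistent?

Yes

Work out the base dimensions of each:
  a time interval:  [time interval] = s
  446 μs:  s
Both are s, so they have the same dimensions and can be added.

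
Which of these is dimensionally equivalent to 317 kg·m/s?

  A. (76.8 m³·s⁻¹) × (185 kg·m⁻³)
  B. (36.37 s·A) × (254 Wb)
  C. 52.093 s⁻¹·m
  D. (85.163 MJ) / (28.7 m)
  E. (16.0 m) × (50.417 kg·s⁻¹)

Reference: kg·m·s⁻¹.
Each option:
  A. [m³·s⁻¹] · [kg·m⁻³] = kg·s⁻¹
  B. [s·A] · [kg·m²·s⁻²·A⁻¹] = kg·m²·s⁻¹
  C. m·s⁻¹
  D. [kg·m²·s⁻²] / [m] = kg·m·s⁻²
  E. [m] · [kg·s⁻¹] = kg·m·s⁻¹  ← same
Only E. matches kg·m·s⁻¹.

E.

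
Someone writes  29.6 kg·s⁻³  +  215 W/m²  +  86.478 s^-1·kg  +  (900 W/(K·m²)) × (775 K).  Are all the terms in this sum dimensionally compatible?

Reduce each to base SI dimensions:
  29.6 kg·s⁻³:  kg·s⁻³
  215 W/m²:  W·m⁻² = J·s⁻¹·m⁻² = kg·s⁻³
  86.478 s^-1·kg:  kg·s⁻¹
  (900 W/(K·m²)) × (775 K):  [kg·s⁻³·K⁻¹] · [K] = kg·s⁻³
The terms do not share a single dimension (kg·s⁻³ vs kg·s⁻¹).

No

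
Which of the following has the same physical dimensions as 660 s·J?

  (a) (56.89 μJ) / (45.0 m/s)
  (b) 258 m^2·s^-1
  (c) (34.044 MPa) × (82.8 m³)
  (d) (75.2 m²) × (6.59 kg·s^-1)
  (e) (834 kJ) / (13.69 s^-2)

(d)

Reference: J·s = N·m·s = kg·m²·s⁻¹.
Each option:
  (a) [kg·m²·s⁻²] / [m·s⁻¹] = kg·m·s⁻¹
  (b) m²·s⁻¹
  (c) [kg·m⁻¹·s⁻²] · [m³] = kg·m²·s⁻²
  (d) [m²] · [kg·s⁻¹] = kg·m²·s⁻¹  ← same
  (e) [kg·m²·s⁻²] / [s⁻²] = kg·m²
Only (d) matches kg·m²·s⁻¹.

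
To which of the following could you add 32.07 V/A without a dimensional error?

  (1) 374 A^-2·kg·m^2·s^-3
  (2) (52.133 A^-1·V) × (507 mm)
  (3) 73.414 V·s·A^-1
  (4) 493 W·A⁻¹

Reference: V·A⁻¹ = J·C⁻¹·A⁻¹ = kg·m²·s⁻³·A⁻².
Each option:
  (1) kg·m²·s⁻³·A⁻²  ← same
  (2) [kg·m²·s⁻³·A⁻²] · [m] = kg·m³·s⁻³·A⁻²
  (3) V·s·A⁻¹ = J·C⁻¹·s·A⁻¹ = kg·m²·s⁻²·A⁻²
  (4) W·A⁻¹ = J·s⁻¹·A⁻¹ = kg·m²·s⁻³·A⁻¹
Only (1) matches kg·m²·s⁻³·A⁻².

(1)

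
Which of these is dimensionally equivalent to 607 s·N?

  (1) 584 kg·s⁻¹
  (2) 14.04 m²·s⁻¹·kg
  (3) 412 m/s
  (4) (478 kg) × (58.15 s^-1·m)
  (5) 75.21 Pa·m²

(4)

Reference: N·s = kg·m·s⁻²·s = kg·m·s⁻¹.
Each option:
  (1) kg·s⁻¹
  (2) kg·m²·s⁻¹
  (3) m·s⁻¹
  (4) [kg] · [m·s⁻¹] = kg·m·s⁻¹  ← same
  (5) Pa·m² = N·m⁻²·m² = kg·m·s⁻²
Only (4) matches kg·m·s⁻¹.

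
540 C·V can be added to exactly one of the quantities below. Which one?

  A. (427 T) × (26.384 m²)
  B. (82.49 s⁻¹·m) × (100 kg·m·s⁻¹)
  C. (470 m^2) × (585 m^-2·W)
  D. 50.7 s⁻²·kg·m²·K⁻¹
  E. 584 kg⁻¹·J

B.

Reference: C·V = s·A·J·C⁻¹ = kg·m²·s⁻².
Each option:
  A. [kg·s⁻²·A⁻¹] · [m²] = kg·m²·s⁻²·A⁻¹
  B. [m·s⁻¹] · [kg·m·s⁻¹] = kg·m²·s⁻²  ← same
  C. [m²] · [kg·s⁻³] = kg·m²·s⁻³
  D. kg·m²·s⁻²·K⁻¹
  E. J·kg⁻¹ = N·m·kg⁻¹ = m²·s⁻²
Only B. matches kg·m²·s⁻².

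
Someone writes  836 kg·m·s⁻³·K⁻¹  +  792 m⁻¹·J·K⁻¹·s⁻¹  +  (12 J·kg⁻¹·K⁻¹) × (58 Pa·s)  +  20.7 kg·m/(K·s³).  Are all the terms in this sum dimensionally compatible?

Dimensions:
  836 kg·m·s⁻³·K⁻¹:  kg·m·s⁻³·K⁻¹
  792 m⁻¹·J·K⁻¹·s⁻¹:  J·s⁻¹·m⁻¹·K⁻¹ = N·m·s⁻¹·m⁻¹·K⁻¹ = kg·m·s⁻³·K⁻¹
  (12 J·kg⁻¹·K⁻¹) × (58 Pa·s):  [m²·s⁻²·K⁻¹] · [kg·m⁻¹·s⁻¹] = kg·m·s⁻³·K⁻¹
  20.7 kg·m/(K·s³):  kg·m·s⁻³·K⁻¹
Every term reduces to kg·m·s⁻³·K⁻¹.

Yes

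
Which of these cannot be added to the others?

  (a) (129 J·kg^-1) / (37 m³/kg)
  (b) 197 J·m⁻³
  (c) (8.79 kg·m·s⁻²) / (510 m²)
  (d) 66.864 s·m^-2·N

(d)

Expand each in SI base units:
  (a) [m²·s⁻²] / [kg⁻¹·m³] = kg·m⁻¹·s⁻²
  (b) J·m⁻³ = N·m·m⁻³ = kg·m⁻¹·s⁻²
  (c) [kg·m·s⁻²] / [m²] = kg·m⁻¹·s⁻²
  (d) N·s·m⁻² = kg·m·s⁻²·s·m⁻² = kg·m⁻¹·s⁻¹
All reduce to kg·m⁻¹·s⁻² except (d), which is kg·m⁻¹·s⁻¹.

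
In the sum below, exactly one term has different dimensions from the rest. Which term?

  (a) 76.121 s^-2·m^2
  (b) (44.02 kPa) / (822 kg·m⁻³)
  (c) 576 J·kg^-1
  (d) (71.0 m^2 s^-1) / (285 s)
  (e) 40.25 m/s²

(e)

Reduce each to base SI dimensions:
  (a) m²·s⁻²
  (b) [kg·m⁻¹·s⁻²] / [kg·m⁻³] = m²·s⁻²
  (c) J·kg⁻¹ = N·m·kg⁻¹ = m²·s⁻²
  (d) [m²·s⁻¹] / [s] = m²·s⁻²
  (e) m·s⁻²
All reduce to m²·s⁻² except (e), which is m·s⁻².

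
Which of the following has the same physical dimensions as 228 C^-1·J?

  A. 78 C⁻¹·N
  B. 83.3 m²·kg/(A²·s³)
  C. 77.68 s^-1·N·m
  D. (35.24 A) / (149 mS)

D.

Reference: J·C⁻¹ = N·m·(s·A)⁻¹ = kg·m²·s⁻³·A⁻¹.
Each option:
  A. N·C⁻¹ = kg·m·s⁻²·(s·A)⁻¹ = kg·m·s⁻³·A⁻¹
  B. kg·m²·s⁻³·A⁻²
  C. N·m·s⁻¹ = kg·m·s⁻²·m·s⁻¹ = kg·m²·s⁻³
  D. [A] / [kg⁻¹·m⁻²·s³·A²] = kg·m²·s⁻³·A⁻¹  ← same
Only D. matches kg·m²·s⁻³·A⁻¹.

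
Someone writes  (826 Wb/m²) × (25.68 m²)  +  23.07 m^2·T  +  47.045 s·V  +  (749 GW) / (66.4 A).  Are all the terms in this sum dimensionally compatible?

No

Reduce each to base SI dimensions:
  (826 Wb/m²) × (25.68 m²):  [kg·s⁻²·A⁻¹] · [m²] = kg·m²·s⁻²·A⁻¹
  23.07 m^2·T:  T·m² = Wb·m⁻²·m² = kg·m²·s⁻²·A⁻¹
  47.045 s·V:  V·s = J·C⁻¹·s = kg·m²·s⁻²·A⁻¹
  (749 GW) / (66.4 A):  [kg·m²·s⁻³] / [A] = kg·m²·s⁻³·A⁻¹
The terms do not share a single dimension (kg·m²·s⁻²·A⁻¹ vs kg·m²·s⁻³·A⁻¹).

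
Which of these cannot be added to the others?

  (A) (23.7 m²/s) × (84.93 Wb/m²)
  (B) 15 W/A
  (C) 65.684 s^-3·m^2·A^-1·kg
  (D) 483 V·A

Dimensions:
  (A) [m²·s⁻¹] · [kg·s⁻²·A⁻¹] = kg·m²·s⁻³·A⁻¹
  (B) W·A⁻¹ = J·s⁻¹·A⁻¹ = kg·m²·s⁻³·A⁻¹
  (C) kg·m²·s⁻³·A⁻¹
  (D) V·A = J·C⁻¹·A = kg·m²·s⁻³
All reduce to kg·m²·s⁻³·A⁻¹ except (D), which is kg·m²·s⁻³.

(D)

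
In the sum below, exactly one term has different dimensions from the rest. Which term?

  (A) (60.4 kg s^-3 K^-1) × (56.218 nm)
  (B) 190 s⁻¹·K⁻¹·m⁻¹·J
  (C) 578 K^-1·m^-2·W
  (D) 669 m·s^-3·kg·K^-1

(C)

Dimensions:
  (A) [kg·s⁻³·K⁻¹] · [m] = kg·m·s⁻³·K⁻¹
  (B) J·s⁻¹·m⁻¹·K⁻¹ = N·m·s⁻¹·m⁻¹·K⁻¹ = kg·m·s⁻³·K⁻¹
  (C) W·m⁻²·K⁻¹ = J·s⁻¹·m⁻²·K⁻¹ = kg·s⁻³·K⁻¹
  (D) kg·m·s⁻³·K⁻¹
All reduce to kg·m·s⁻³·K⁻¹ except (C), which is kg·s⁻³·K⁻¹.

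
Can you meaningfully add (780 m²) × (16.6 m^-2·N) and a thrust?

Yes

Dimensions:
  (780 m²) × (16.6 m^-2·N):  [m²] · [kg·m⁻¹·s⁻²] = kg·m·s⁻²
  a thrust:  [thrust] = kg·m·s⁻²
Both are kg·m·s⁻², so they have the same dimensions and can be added.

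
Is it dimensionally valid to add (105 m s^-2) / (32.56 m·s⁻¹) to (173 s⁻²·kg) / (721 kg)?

No

Dimensions:
  (105 m s^-2) / (32.56 m·s⁻¹):  [m·s⁻²] / [m·s⁻¹] = s⁻¹
  (173 s⁻²·kg) / (721 kg):  [kg·s⁻²] / [kg] = s⁻²
s⁻¹ ≠ s⁻², so they cannot be added.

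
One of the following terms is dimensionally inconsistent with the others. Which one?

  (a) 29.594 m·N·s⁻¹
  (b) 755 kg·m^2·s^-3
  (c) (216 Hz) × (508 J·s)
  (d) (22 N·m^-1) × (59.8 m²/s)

(c)

Reduce each to base SI dimensions:
  (a) N·m·s⁻¹ = kg·m·s⁻²·m·s⁻¹ = kg·m²·s⁻³
  (b) kg·m²·s⁻³
  (c) [s⁻¹] · [kg·m²·s⁻¹] = kg·m²·s⁻²
  (d) [kg·s⁻²] · [m²·s⁻¹] = kg·m²·s⁻³
All reduce to kg·m²·s⁻³ except (c), which is kg·m²·s⁻².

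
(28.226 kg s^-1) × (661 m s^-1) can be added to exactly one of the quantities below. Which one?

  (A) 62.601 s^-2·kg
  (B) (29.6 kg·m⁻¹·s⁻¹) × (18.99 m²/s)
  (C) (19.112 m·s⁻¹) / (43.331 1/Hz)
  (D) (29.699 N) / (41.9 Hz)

(B)

Reference: [kg·s⁻¹] · [m·s⁻¹] = kg·m·s⁻².
Each option:
  (A) kg·s⁻²
  (B) [kg·m⁻¹·s⁻¹] · [m²·s⁻¹] = kg·m·s⁻²  ← same
  (C) [m·s⁻¹] / [s] = m·s⁻²
  (D) [kg·m·s⁻²] / [s⁻¹] = kg·m·s⁻¹
Only (B) matches kg·m·s⁻².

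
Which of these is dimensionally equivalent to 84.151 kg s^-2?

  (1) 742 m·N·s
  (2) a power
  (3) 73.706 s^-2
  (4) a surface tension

(4)

Reference: kg·s⁻².
Each option:
  (1) N·m·s = kg·m·s⁻²·m·s = kg·m²·s⁻¹
  (2) [power] = kg·m²·s⁻³
  (3) s⁻²
  (4) [surface tension] = kg·s⁻²  ← same
Only (4) matches kg·s⁻².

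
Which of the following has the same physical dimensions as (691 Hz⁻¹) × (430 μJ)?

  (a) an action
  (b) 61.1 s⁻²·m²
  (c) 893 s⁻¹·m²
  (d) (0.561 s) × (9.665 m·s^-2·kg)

Reference: [s] · [kg·m²·s⁻²] = kg·m²·s⁻¹.
Each option:
  (a) [action] = kg·m²·s⁻¹  ← same
  (b) m²·s⁻²
  (c) m²·s⁻¹
  (d) [s] · [kg·m·s⁻²] = kg·m·s⁻¹
Only (a) matches kg·m²·s⁻¹.

(a)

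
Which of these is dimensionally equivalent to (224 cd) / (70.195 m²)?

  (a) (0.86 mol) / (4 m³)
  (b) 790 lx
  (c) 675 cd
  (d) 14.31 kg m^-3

(b)

Reference: [cd] / [m²] = m⁻²·cd.
Each option:
  (a) [mol] / [m³] = m⁻³·mol
  (b) lx = lm·m⁻² = m⁻²·cd  ← same
  (c) cd
  (d) kg·m⁻³
Only (b) matches m⁻²·cd.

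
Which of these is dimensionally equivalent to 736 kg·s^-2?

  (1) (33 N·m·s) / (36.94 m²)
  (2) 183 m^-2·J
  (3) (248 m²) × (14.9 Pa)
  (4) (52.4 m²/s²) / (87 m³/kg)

Reference: kg·s⁻².
Each option:
  (1) [kg·m²·s⁻¹] / [m²] = kg·s⁻¹
  (2) J·m⁻² = N·m·m⁻² = kg·s⁻²  ← same
  (3) [m²] · [kg·m⁻¹·s⁻²] = kg·m·s⁻²
  (4) [m²·s⁻²] / [kg⁻¹·m³] = kg·m⁻¹·s⁻²
Only (2) matches kg·s⁻².

(2)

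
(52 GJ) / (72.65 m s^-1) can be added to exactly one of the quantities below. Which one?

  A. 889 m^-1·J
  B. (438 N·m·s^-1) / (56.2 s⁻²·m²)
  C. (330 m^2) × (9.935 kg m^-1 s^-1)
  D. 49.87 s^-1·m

C.

Reference: [kg·m²·s⁻²] / [m·s⁻¹] = kg·m·s⁻¹.
Each option:
  A. J·m⁻¹ = N·m·m⁻¹ = kg·m·s⁻²
  B. [kg·m²·s⁻³] / [m²·s⁻²] = kg·s⁻¹
  C. [m²] · [kg·m⁻¹·s⁻¹] = kg·m·s⁻¹  ← same
  D. m·s⁻¹
Only C. matches kg·m·s⁻¹.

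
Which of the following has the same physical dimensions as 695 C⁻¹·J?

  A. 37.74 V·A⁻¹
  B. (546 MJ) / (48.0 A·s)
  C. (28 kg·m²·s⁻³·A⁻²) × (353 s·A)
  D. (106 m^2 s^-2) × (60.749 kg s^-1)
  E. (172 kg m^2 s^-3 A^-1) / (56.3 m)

Reference: J·C⁻¹ = N·m·(s·A)⁻¹ = kg·m²·s⁻³·A⁻¹.
Each option:
  A. V·A⁻¹ = J·C⁻¹·A⁻¹ = kg·m²·s⁻³·A⁻²
  B. [kg·m²·s⁻²] / [s·A] = kg·m²·s⁻³·A⁻¹  ← same
  C. [kg·m²·s⁻³·A⁻²] · [s·A] = kg·m²·s⁻²·A⁻¹
  D. [m²·s⁻²] · [kg·s⁻¹] = kg·m²·s⁻³
  E. [kg·m²·s⁻³·A⁻¹] / [m] = kg·m·s⁻³·A⁻¹
Only B. matches kg·m²·s⁻³·A⁻¹.

B.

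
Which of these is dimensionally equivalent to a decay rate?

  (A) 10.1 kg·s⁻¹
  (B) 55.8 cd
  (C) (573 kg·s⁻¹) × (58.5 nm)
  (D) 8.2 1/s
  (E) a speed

(D)

Reference: [decay rate] = s⁻¹.
Each option:
  (A) kg·s⁻¹
  (B) cd
  (C) [kg·s⁻¹] · [m] = kg·m·s⁻¹
  (D) s⁻¹  ← same
  (E) [speed] = m·s⁻¹
Only (D) matches s⁻¹.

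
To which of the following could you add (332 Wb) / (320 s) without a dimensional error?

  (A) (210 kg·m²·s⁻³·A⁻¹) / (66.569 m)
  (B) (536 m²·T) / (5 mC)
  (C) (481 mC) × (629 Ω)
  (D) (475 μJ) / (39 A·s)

(D)

Reference: [kg·m²·s⁻²·A⁻¹] / [s] = kg·m²·s⁻³·A⁻¹.
Each option:
  (A) [kg·m²·s⁻³·A⁻¹] / [m] = kg·m·s⁻³·A⁻¹
  (B) [kg·m²·s⁻²·A⁻¹] / [s·A] = kg·m²·s⁻³·A⁻²
  (C) [s·A] · [kg·m²·s⁻³·A⁻²] = kg·m²·s⁻²·A⁻¹
  (D) [kg·m²·s⁻²] / [s·A] = kg·m²·s⁻³·A⁻¹  ← same
Only (D) matches kg·m²·s⁻³·A⁻¹.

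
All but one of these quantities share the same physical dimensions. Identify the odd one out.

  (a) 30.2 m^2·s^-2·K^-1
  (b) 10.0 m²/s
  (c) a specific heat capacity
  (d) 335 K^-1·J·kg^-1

(b)

In SI base units:
  (a) m²·s⁻²·K⁻¹
  (b) m²·s⁻¹
  (c) [specific heat capacity] = m²·s⁻²·K⁻¹
  (d) J·kg⁻¹·K⁻¹ = N·m·kg⁻¹·K⁻¹ = m²·s⁻²·K⁻¹
All reduce to m²·s⁻²·K⁻¹ except (b), which is m²·s⁻¹.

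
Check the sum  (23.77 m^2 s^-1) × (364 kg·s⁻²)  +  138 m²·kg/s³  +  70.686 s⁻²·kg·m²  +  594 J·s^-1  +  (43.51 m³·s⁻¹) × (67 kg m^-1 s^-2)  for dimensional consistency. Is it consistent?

No

Expand each in SI base units:
  (23.77 m^2 s^-1) × (364 kg·s⁻²):  [m²·s⁻¹] · [kg·s⁻²] = kg·m²·s⁻³
  138 m²·kg/s³:  kg·m²·s⁻³
  70.686 s⁻²·kg·m²:  kg·m²·s⁻²
  594 J·s^-1:  J·s⁻¹ = N·m·s⁻¹ = kg·m²·s⁻³
  (43.51 m³·s⁻¹) × (67 kg m^-1 s^-2):  [m³·s⁻¹] · [kg·m⁻¹·s⁻²] = kg·m²·s⁻³
The terms do not share a single dimension (kg·m²·s⁻² vs kg·m²·s⁻³).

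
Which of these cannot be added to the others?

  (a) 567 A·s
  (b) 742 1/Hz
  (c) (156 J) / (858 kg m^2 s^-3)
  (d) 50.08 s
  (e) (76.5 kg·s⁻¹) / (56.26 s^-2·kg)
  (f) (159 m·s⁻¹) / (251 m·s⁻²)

(a)

Work out the base dimensions of each:
  (a) A·s = s·A
  (b) Hz⁻¹ = (s⁻¹)⁻¹ = s
  (c) [kg·m²·s⁻²] / [kg·m²·s⁻³] = s
  (d) s
  (e) [kg·s⁻¹] / [kg·s⁻²] = s
  (f) [m·s⁻¹] / [m·s⁻²] = s
All reduce to s except (a), which is s·A.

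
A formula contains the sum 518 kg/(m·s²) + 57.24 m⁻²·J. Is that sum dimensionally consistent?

In SI base units:
  518 kg/(m·s²):  kg·m⁻¹·s⁻²
  57.24 m⁻²·J:  J·m⁻² = N·m·m⁻² = kg·s⁻²
kg·m⁻¹·s⁻² ≠ kg·s⁻², so they cannot be added.

No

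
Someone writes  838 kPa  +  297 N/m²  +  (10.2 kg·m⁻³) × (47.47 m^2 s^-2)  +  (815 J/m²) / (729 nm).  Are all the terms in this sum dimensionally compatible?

Yes

Expand each in SI base units:
  838 kPa:  Pa = N·m⁻² = kg·m⁻¹·s⁻²
  297 N/m²:  N·m⁻² = kg·m·s⁻²·m⁻² = kg·m⁻¹·s⁻²
  (10.2 kg·m⁻³) × (47.47 m^2 s^-2):  [kg·m⁻³] · [m²·s⁻²] = kg·m⁻¹·s⁻²
  (815 J/m²) / (729 nm):  [kg·s⁻²] / [m] = kg·m⁻¹·s⁻²
Every term reduces to kg·m⁻¹·s⁻².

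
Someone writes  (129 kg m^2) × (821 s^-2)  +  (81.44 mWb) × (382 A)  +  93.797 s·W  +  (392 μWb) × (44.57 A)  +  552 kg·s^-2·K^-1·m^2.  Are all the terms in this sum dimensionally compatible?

Expand each in SI base units:
  (129 kg m^2) × (821 s^-2):  [kg·m²] · [s⁻²] = kg·m²·s⁻²
  (81.44 mWb) × (382 A):  [kg·m²·s⁻²·A⁻¹] · [A] = kg·m²·s⁻²
  93.797 s·W:  W·s = J·s⁻¹·s = kg·m²·s⁻²
  (392 μWb) × (44.57 A):  [kg·m²·s⁻²·A⁻¹] · [A] = kg·m²·s⁻²
  552 kg·s^-2·K^-1·m^2:  kg·m²·s⁻²·K⁻¹
The terms do not share a single dimension (kg·m²·s⁻² vs kg·m²·s⁻²·K⁻¹).

No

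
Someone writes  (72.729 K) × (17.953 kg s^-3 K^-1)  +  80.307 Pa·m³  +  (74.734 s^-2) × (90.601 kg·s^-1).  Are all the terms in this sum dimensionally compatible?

In SI base units:
  (72.729 K) × (17.953 kg s^-3 K^-1):  [K] · [kg·s⁻³·K⁻¹] = kg·s⁻³
  80.307 Pa·m³:  Pa·m³ = N·m⁻²·m³ = kg·m²·s⁻²
  (74.734 s^-2) × (90.601 kg·s^-1):  [s⁻²] · [kg·s⁻¹] = kg·s⁻³
The terms do not share a single dimension (kg·m²·s⁻² vs kg·s⁻³).

No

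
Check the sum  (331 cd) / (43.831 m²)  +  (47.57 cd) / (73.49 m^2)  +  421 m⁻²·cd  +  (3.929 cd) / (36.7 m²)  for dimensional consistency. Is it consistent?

Reduce each to base SI dimensions:
  (331 cd) / (43.831 m²):  [cd] / [m²] = m⁻²·cd
  (47.57 cd) / (73.49 m^2):  [cd] / [m²] = m⁻²·cd
  421 m⁻²·cd:  cd·m⁻² = m⁻²·cd
  (3.929 cd) / (36.7 m²):  [cd] / [m²] = m⁻²·cd
Every term reduces to m⁻²·cd.

Yes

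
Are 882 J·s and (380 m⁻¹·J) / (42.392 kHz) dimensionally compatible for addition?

No

In SI base units:
  882 J·s:  J·s = N·m·s = kg·m²·s⁻¹
  (380 m⁻¹·J) / (42.392 kHz):  [kg·m·s⁻²] / [s⁻¹] = kg·m·s⁻¹
kg·m²·s⁻¹ ≠ kg·m·s⁻¹, so they cannot be added.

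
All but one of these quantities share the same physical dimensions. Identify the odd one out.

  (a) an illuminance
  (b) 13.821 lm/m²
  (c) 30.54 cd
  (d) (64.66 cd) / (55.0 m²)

(c)

Work out the base dimensions of each:
  (a) [illuminance] = m⁻²·cd
  (b) lm·m⁻² = cd·m⁻² = m⁻²·cd
  (c) cd
  (d) [cd] / [m²] = m⁻²·cd
All reduce to m⁻²·cd except (c), which is cd.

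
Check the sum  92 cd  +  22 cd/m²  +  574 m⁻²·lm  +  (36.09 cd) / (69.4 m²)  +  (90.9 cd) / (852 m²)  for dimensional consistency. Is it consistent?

No

Reduce each to base SI dimensions:
  92 cd:  cd
  22 cd/m²:  cd·m⁻² = m⁻²·cd
  574 m⁻²·lm:  lm·m⁻² = cd·m⁻² = m⁻²·cd
  (36.09 cd) / (69.4 m²):  [cd] / [m²] = m⁻²·cd
  (90.9 cd) / (852 m²):  [cd] / [m²] = m⁻²·cd
The terms do not share a single dimension (cd vs m⁻²·cd).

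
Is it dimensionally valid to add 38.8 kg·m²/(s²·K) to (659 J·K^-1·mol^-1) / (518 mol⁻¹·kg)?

No

Dimensions:
  38.8 kg·m²/(s²·K):  kg·m²·s⁻²·K⁻¹
  (659 J·K^-1·mol^-1) / (518 mol⁻¹·kg):  [kg·m²·s⁻²·K⁻¹·mol⁻¹] / [kg·mol⁻¹] = m²·s⁻²·K⁻¹
kg·m²·s⁻²·K⁻¹ ≠ m²·s⁻²·K⁻¹, so they cannot be added.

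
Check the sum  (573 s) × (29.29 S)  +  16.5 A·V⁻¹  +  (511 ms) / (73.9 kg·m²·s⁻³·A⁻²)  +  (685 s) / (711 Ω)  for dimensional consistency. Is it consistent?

In SI base units:
  (573 s) × (29.29 S):  [s] · [kg⁻¹·m⁻²·s³·A²] = kg⁻¹·m⁻²·s⁴·A²
  16.5 A·V⁻¹:  A·V⁻¹ = A·(J·C⁻¹)⁻¹ = kg⁻¹·m⁻²·s³·A²
  (511 ms) / (73.9 kg·m²·s⁻³·A⁻²):  [s] / [kg·m²·s⁻³·A⁻²] = kg⁻¹·m⁻²·s⁴·A²
  (685 s) / (711 Ω):  [s] / [kg·m²·s⁻³·A⁻²] = kg⁻¹·m⁻²·s⁴·A²
The terms do not share a single dimension (kg⁻¹·m⁻²·s³·A² vs kg⁻¹·m⁻²·s⁴·A²).

No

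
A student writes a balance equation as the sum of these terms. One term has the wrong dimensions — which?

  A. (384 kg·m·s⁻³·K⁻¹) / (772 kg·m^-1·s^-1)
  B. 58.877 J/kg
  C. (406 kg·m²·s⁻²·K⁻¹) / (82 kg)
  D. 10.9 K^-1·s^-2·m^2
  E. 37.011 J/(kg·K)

B.

Expand each in SI base units:
  A. [kg·m·s⁻³·K⁻¹] / [kg·m⁻¹·s⁻¹] = m²·s⁻²·K⁻¹
  B. J·kg⁻¹ = N·m·kg⁻¹ = m²·s⁻²
  C. [kg·m²·s⁻²·K⁻¹] / [kg] = m²·s⁻²·K⁻¹
  D. m²·s⁻²·K⁻¹
  E. J·kg⁻¹·K⁻¹ = N·m·kg⁻¹·K⁻¹ = m²·s⁻²·K⁻¹
All reduce to m²·s⁻²·K⁻¹ except B., which is m²·s⁻².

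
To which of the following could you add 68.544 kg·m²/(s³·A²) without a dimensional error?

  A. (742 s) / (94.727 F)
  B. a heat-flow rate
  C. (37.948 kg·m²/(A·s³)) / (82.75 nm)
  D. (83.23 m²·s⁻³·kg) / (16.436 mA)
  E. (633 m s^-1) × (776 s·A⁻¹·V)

Reference: kg·m²·s⁻³·A⁻².
Each option:
  A. [s] / [kg⁻¹·m⁻²·s⁴·A²] = kg·m²·s⁻³·A⁻²  ← same
  B. [heat-flow rate] = kg·m²·s⁻³
  C. [kg·m²·s⁻³·A⁻¹] / [m] = kg·m·s⁻³·A⁻¹
  D. [kg·m²·s⁻³] / [A] = kg·m²·s⁻³·A⁻¹
  E. [m·s⁻¹] · [kg·m²·s⁻²·A⁻²] = kg·m³·s⁻³·A⁻²
Only A. matches kg·m²·s⁻³·A⁻².

A.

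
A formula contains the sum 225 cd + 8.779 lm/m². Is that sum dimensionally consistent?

No

Expand each in SI base units:
  225 cd:  cd
  8.779 lm/m²:  lm·m⁻² = cd·m⁻² = m⁻²·cd
cd ≠ m⁻²·cd, so they cannot be added.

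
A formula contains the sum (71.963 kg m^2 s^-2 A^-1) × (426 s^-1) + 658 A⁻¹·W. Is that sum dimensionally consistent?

Yes

Work out the base dimensions of each:
  (71.963 kg m^2 s^-2 A^-1) × (426 s^-1):  [kg·m²·s⁻²·A⁻¹] · [s⁻¹] = kg·m²·s⁻³·A⁻¹
  658 A⁻¹·W:  W·A⁻¹ = J·s⁻¹·A⁻¹ = kg·m²·s⁻³·A⁻¹
Both are kg·m²·s⁻³·A⁻¹, so they have the same dimensions and can be added.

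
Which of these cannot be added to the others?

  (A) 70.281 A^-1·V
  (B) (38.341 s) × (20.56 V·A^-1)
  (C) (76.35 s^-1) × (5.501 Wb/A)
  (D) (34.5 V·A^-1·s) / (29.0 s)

(B)

Work out the base dimensions of each:
  (A) V·A⁻¹ = J·C⁻¹·A⁻¹ = kg·m²·s⁻³·A⁻²
  (B) [s] · [kg·m²·s⁻³·A⁻²] = kg·m²·s⁻²·A⁻²
  (C) [s⁻¹] · [kg·m²·s⁻²·A⁻²] = kg·m²·s⁻³·A⁻²
  (D) [kg·m²·s⁻²·A⁻²] / [s] = kg·m²·s⁻³·A⁻²
All reduce to kg·m²·s⁻³·A⁻² except (B), which is kg·m²·s⁻²·A⁻².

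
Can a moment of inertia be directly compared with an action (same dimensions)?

Expand each in SI base units:
  a moment of inertia:  [moment of inertia] = kg·m²
  an action:  [action] = kg·m²·s⁻¹
kg·m² ≠ kg·m²·s⁻¹, so they cannot be added.

No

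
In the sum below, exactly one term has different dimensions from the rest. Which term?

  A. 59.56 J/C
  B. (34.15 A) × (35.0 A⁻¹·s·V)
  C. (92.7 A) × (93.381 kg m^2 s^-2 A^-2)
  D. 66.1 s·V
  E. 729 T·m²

Expand each in SI base units:
  A. J·C⁻¹ = N·m·(s·A)⁻¹ = kg·m²·s⁻³·A⁻¹
  B. [A] · [kg·m²·s⁻²·A⁻²] = kg·m²·s⁻²·A⁻¹
  C. [A] · [kg·m²·s⁻²·A⁻²] = kg·m²·s⁻²·A⁻¹
  D. V·s = J·C⁻¹·s = kg·m²·s⁻²·A⁻¹
  E. T·m² = Wb·m⁻²·m² = kg·m²·s⁻²·A⁻¹
All reduce to kg·m²·s⁻²·A⁻¹ except A., which is kg·m²·s⁻³·A⁻¹.

A.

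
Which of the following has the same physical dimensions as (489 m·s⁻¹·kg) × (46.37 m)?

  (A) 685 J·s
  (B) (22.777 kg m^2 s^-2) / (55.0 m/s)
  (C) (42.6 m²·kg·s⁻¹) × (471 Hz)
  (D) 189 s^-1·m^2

Reference: [kg·m·s⁻¹] · [m] = kg·m²·s⁻¹.
Each option:
  (A) J·s = N·m·s = kg·m²·s⁻¹  ← same
  (B) [kg·m²·s⁻²] / [m·s⁻¹] = kg·m·s⁻¹
  (C) [kg·m²·s⁻¹] · [s⁻¹] = kg·m²·s⁻²
  (D) m²·s⁻¹
Only (A) matches kg·m²·s⁻¹.

(A)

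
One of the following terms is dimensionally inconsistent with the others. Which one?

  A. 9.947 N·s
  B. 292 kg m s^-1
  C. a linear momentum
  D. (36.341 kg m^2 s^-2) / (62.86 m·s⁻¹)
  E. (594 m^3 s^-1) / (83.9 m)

Work out the base dimensions of each:
  A. N·s = kg·m·s⁻²·s = kg·m·s⁻¹
  B. kg·m·s⁻¹
  C. [linear momentum] = kg·m·s⁻¹
  D. [kg·m²·s⁻²] / [m·s⁻¹] = kg·m·s⁻¹
  E. [m³·s⁻¹] / [m] = m²·s⁻¹
All reduce to kg·m·s⁻¹ except E., which is m²·s⁻¹.

E.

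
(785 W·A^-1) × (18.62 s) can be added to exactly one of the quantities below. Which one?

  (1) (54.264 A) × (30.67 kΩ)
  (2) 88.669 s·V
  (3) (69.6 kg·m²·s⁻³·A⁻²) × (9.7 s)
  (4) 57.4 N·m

(2)

Reference: [kg·m²·s⁻³·A⁻¹] · [s] = kg·m²·s⁻²·A⁻¹.
Each option:
  (1) [A] · [kg·m²·s⁻³·A⁻²] = kg·m²·s⁻³·A⁻¹
  (2) V·s = J·C⁻¹·s = kg·m²·s⁻²·A⁻¹  ← same
  (3) [kg·m²·s⁻³·A⁻²] · [s] = kg·m²·s⁻²·A⁻²
  (4) N·m = kg·m·s⁻²·m = kg·m²·s⁻²
Only (2) matches kg·m²·s⁻²·A⁻¹.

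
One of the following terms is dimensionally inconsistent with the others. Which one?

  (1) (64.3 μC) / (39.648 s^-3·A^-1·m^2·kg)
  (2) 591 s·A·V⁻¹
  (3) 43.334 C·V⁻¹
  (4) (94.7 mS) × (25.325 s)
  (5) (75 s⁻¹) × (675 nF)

(5)

In SI base units:
  (1) [s·A] / [kg·m²·s⁻³·A⁻¹] = kg⁻¹·m⁻²·s⁴·A²
  (2) A·s·V⁻¹ = A·s·(J·C⁻¹)⁻¹ = kg⁻¹·m⁻²·s⁴·A²
  (3) C·V⁻¹ = s·A·(J·C⁻¹)⁻¹ = kg⁻¹·m⁻²·s⁴·A²
  (4) [kg⁻¹·m⁻²·s³·A²] · [s] = kg⁻¹·m⁻²·s⁴·A²
  (5) [s⁻¹] · [kg⁻¹·m⁻²·s⁴·A²] = kg⁻¹·m⁻²·s³·A²
All reduce to kg⁻¹·m⁻²·s⁴·A² except (5), which is kg⁻¹·m⁻²·s³·A².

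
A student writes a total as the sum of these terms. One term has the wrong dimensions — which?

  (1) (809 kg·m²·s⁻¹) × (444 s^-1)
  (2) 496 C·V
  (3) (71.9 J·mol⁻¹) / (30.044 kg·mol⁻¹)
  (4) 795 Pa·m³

Work out the base dimensions of each:
  (1) [kg·m²·s⁻¹] · [s⁻¹] = kg·m²·s⁻²
  (2) C·V = s·A·J·C⁻¹ = kg·m²·s⁻²
  (3) [kg·m²·s⁻²·mol⁻¹] / [kg·mol⁻¹] = m²·s⁻²
  (4) Pa·m³ = N·m⁻²·m³ = kg·m²·s⁻²
All reduce to kg·m²·s⁻² except (3), which is m²·s⁻².

(3)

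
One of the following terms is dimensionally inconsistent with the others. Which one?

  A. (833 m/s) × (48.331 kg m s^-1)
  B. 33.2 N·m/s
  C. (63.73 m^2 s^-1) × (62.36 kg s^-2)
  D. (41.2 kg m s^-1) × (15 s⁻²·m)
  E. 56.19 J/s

Dimensions:
  A. [m·s⁻¹] · [kg·m·s⁻¹] = kg·m²·s⁻²
  B. N·m·s⁻¹ = kg·m·s⁻²·m·s⁻¹ = kg·m²·s⁻³
  C. [m²·s⁻¹] · [kg·s⁻²] = kg·m²·s⁻³
  D. [kg·m·s⁻¹] · [m·s⁻²] = kg·m²·s⁻³
  E. J·s⁻¹ = N·m·s⁻¹ = kg·m²·s⁻³
All reduce to kg·m²·s⁻³ except A., which is kg·m²·s⁻².

A.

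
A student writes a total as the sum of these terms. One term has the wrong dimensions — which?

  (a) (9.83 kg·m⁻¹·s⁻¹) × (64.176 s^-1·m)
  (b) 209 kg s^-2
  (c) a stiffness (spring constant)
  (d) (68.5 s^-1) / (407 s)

(d)

Work out the base dimensions of each:
  (a) [kg·m⁻¹·s⁻¹] · [m·s⁻¹] = kg·s⁻²
  (b) kg·s⁻²
  (c) [stiffness (spring constant)] = kg·s⁻²
  (d) [s⁻¹] / [s] = s⁻²
All reduce to kg·s⁻² except (d), which is s⁻².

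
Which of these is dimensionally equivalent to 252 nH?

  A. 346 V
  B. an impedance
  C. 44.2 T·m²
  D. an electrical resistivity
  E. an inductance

E.

Reference: H = V·s·A⁻¹ = kg·m²·s⁻²·A⁻².
Each option:
  A. V = J·C⁻¹ = kg·m²·s⁻³·A⁻¹
  B. [impedance] = kg·m²·s⁻³·A⁻²
  C. T·m² = Wb·m⁻²·m² = kg·m²·s⁻²·A⁻¹
  D. [electrical resistivity] = kg·m³·s⁻³·A⁻²
  E. [inductance] = kg·m²·s⁻²·A⁻²  ← same
Only E. matches kg·m²·s⁻²·A⁻².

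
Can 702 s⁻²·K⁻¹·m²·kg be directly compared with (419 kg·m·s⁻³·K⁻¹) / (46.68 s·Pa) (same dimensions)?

Dimensions:
  702 s⁻²·K⁻¹·m²·kg:  kg·m²·s⁻²·K⁻¹
  (419 kg·m·s⁻³·K⁻¹) / (46.68 s·Pa):  [kg·m·s⁻³·K⁻¹] / [kg·m⁻¹·s⁻¹] = m²·s⁻²·K⁻¹
kg·m²·s⁻²·K⁻¹ ≠ m²·s⁻²·K⁻¹, so they cannot be added.

No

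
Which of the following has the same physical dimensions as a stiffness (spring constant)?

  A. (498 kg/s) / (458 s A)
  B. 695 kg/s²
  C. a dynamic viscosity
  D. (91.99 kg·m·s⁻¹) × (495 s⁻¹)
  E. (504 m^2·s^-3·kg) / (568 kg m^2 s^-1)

Reference: [stiffness (spring constant)] = kg·s⁻².
Each option:
  A. [kg·s⁻¹] / [s·A] = kg·s⁻²·A⁻¹
  B. kg·s⁻²  ← same
  C. [dynamic viscosity] = kg·m⁻¹·s⁻¹
  D. [kg·m·s⁻¹] · [s⁻¹] = kg·m·s⁻²
  E. [kg·m²·s⁻³] / [kg·m²·s⁻¹] = s⁻²
Only B. matches kg·s⁻².

B.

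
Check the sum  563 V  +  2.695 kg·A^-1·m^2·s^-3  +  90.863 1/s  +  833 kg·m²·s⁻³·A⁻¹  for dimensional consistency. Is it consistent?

No

In SI base units:
  563 V:  V = J·C⁻¹ = kg·m²·s⁻³·A⁻¹
  2.695 kg·A^-1·m^2·s^-3:  kg·m²·s⁻³·A⁻¹
  90.863 1/s:  s⁻¹
  833 kg·m²·s⁻³·A⁻¹:  kg·m²·s⁻³·A⁻¹
The terms do not share a single dimension (kg·m²·s⁻³·A⁻¹ vs s⁻¹).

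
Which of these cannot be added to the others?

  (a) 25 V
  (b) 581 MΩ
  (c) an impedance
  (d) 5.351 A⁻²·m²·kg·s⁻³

(a)

Expand each in SI base units:
  (a) V = J·C⁻¹ = kg·m²·s⁻³·A⁻¹
  (b) Ω = V·A⁻¹ = kg·m²·s⁻³·A⁻²
  (c) [impedance] = kg·m²·s⁻³·A⁻²
  (d) kg·m²·s⁻³·A⁻²
All reduce to kg·m²·s⁻³·A⁻² except (a), which is kg·m²·s⁻³·A⁻¹.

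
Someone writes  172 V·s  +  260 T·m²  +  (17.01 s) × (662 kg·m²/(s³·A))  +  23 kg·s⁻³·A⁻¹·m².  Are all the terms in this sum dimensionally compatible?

Reduce each to base SI dimensions:
  172 V·s:  V·s = J·C⁻¹·s = kg·m²·s⁻²·A⁻¹
  260 T·m²:  T·m² = Wb·m⁻²·m² = kg·m²·s⁻²·A⁻¹
  (17.01 s) × (662 kg·m²/(s³·A)):  [s] · [kg·m²·s⁻³·A⁻¹] = kg·m²·s⁻²·A⁻¹
  23 kg·s⁻³·A⁻¹·m²:  kg·m²·s⁻³·A⁻¹
The terms do not share a single dimension (kg·m²·s⁻²·A⁻¹ vs kg·m²·s⁻³·A⁻¹).

No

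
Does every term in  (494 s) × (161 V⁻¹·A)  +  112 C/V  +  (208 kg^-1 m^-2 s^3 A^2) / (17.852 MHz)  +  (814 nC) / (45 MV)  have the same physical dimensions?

Dimensions:
  (494 s) × (161 V⁻¹·A):  [s] · [kg⁻¹·m⁻²·s³·A²] = kg⁻¹·m⁻²·s⁴·A²
  112 C/V:  C·V⁻¹ = s·A·(J·C⁻¹)⁻¹ = kg⁻¹·m⁻²·s⁴·A²
  (208 kg^-1 m^-2 s^3 A^2) / (17.852 MHz):  [kg⁻¹·m⁻²·s³·A²] / [s⁻¹] = kg⁻¹·m⁻²·s⁴·A²
  (814 nC) / (45 MV):  [s·A] / [kg·m²·s⁻³·A⁻¹] = kg⁻¹·m⁻²·s⁴·A²
Every term reduces to kg⁻¹·m⁻²·s⁴·A².

Yes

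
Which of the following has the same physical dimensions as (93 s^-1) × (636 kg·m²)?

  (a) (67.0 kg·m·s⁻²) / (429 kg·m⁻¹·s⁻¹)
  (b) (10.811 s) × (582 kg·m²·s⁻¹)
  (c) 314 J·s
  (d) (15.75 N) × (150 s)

Reference: [s⁻¹] · [kg·m²] = kg·m²·s⁻¹.
Each option:
  (a) [kg·m·s⁻²] / [kg·m⁻¹·s⁻¹] = m²·s⁻¹
  (b) [s] · [kg·m²·s⁻¹] = kg·m²
  (c) J·s = N·m·s = kg·m²·s⁻¹  ← same
  (d) [kg·m·s⁻²] · [s] = kg·m·s⁻¹
Only (c) matches kg·m²·s⁻¹.

(c)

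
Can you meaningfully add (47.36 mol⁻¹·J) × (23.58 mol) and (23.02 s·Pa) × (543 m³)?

No

Reduce each to base SI dimensions:
  (47.36 mol⁻¹·J) × (23.58 mol):  [kg·m²·s⁻²·mol⁻¹] · [mol] = kg·m²·s⁻²
  (23.02 s·Pa) × (543 m³):  [kg·m⁻¹·s⁻¹] · [m³] = kg·m²·s⁻¹
kg·m²·s⁻² ≠ kg·m²·s⁻¹, so they cannot be added.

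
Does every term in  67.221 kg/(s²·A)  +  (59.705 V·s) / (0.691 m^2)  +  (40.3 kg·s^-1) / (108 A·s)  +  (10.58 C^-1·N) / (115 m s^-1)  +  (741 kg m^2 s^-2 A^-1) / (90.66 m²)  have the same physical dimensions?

Yes

Work out the base dimensions of each:
  67.221 kg/(s²·A):  kg·s⁻²·A⁻¹
  (59.705 V·s) / (0.691 m^2):  [kg·m²·s⁻²·A⁻¹] / [m²] = kg·s⁻²·A⁻¹
  (40.3 kg·s^-1) / (108 A·s):  [kg·s⁻¹] / [s·A] = kg·s⁻²·A⁻¹
  (10.58 C^-1·N) / (115 m s^-1):  [kg·m·s⁻³·A⁻¹] / [m·s⁻¹] = kg·s⁻²·A⁻¹
  (741 kg m^2 s^-2 A^-1) / (90.66 m²):  [kg·m²·s⁻²·A⁻¹] / [m²] = kg·s⁻²·A⁻¹
Every term reduces to kg·s⁻²·A⁻¹.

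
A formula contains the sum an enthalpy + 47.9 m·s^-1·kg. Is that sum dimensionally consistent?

No

Work out the base dimensions of each:
  an enthalpy:  [enthalpy] = kg·m²·s⁻²
  47.9 m·s^-1·kg:  kg·m·s⁻¹
kg·m²·s⁻² ≠ kg·m·s⁻¹, so they cannot be added.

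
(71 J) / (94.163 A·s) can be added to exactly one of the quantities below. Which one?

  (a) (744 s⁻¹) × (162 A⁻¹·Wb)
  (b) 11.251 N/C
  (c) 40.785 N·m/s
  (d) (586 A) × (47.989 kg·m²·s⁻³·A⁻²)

(d)

Reference: [kg·m²·s⁻²] / [s·A] = kg·m²·s⁻³·A⁻¹.
Each option:
  (a) [s⁻¹] · [kg·m²·s⁻²·A⁻²] = kg·m²·s⁻³·A⁻²
  (b) N·C⁻¹ = kg·m·s⁻²·(s·A)⁻¹ = kg·m·s⁻³·A⁻¹
  (c) N·m·s⁻¹ = kg·m·s⁻²·m·s⁻¹ = kg·m²·s⁻³
  (d) [A] · [kg·m²·s⁻³·A⁻²] = kg·m²·s⁻³·A⁻¹  ← same
Only (d) matches kg·m²·s⁻³·A⁻¹.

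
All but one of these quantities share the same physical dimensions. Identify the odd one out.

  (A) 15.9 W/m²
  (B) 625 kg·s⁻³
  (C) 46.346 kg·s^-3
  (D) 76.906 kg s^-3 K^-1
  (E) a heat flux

(D)

Reduce each to base SI dimensions:
  (A) W·m⁻² = J·s⁻¹·m⁻² = kg·s⁻³
  (B) kg·s⁻³
  (C) kg·s⁻³
  (D) kg·s⁻³·K⁻¹
  (E) [heat flux] = kg·s⁻³
All reduce to kg·s⁻³ except (D), which is kg·s⁻³·K⁻¹.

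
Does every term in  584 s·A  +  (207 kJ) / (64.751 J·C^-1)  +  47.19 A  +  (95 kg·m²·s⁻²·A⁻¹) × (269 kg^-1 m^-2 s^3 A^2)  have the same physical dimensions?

Work out the base dimensions of each:
  584 s·A:  A·s = s·A
  (207 kJ) / (64.751 J·C^-1):  [kg·m²·s⁻²] / [kg·m²·s⁻³·A⁻¹] = s·A
  47.19 A:  A
  (95 kg·m²·s⁻²·A⁻¹) × (269 kg^-1 m^-2 s^3 A^2):  [kg·m²·s⁻²·A⁻¹] · [kg⁻¹·m⁻²·s³·A²] = s·A
The terms do not share a single dimension (A vs s·A).

No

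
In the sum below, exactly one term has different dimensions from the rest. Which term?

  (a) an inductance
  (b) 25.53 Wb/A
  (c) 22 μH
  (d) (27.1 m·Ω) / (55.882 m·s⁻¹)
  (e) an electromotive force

(e)

Work out the base dimensions of each:
  (a) [inductance] = kg·m²·s⁻²·A⁻²
  (b) Wb·A⁻¹ = V·s·A⁻¹ = kg·m²·s⁻²·A⁻²
  (c) H = V·s·A⁻¹ = kg·m²·s⁻²·A⁻²
  (d) [kg·m³·s⁻³·A⁻²] / [m·s⁻¹] = kg·m²·s⁻²·A⁻²
  (e) [electromotive force] = kg·m²·s⁻³·A⁻¹
All reduce to kg·m²·s⁻²·A⁻² except (e), which is kg·m²·s⁻³·A⁻¹.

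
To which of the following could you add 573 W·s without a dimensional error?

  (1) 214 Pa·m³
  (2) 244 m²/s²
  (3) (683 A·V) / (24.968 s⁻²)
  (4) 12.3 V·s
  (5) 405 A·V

(1)

Reference: W·s = J·s⁻¹·s = kg·m²·s⁻².
Each option:
  (1) Pa·m³ = N·m⁻²·m³ = kg·m²·s⁻²  ← same
  (2) m²·s⁻²
  (3) [kg·m²·s⁻³] / [s⁻²] = kg·m²·s⁻¹
  (4) V·s = J·C⁻¹·s = kg·m²·s⁻²·A⁻¹
  (5) V·A = J·C⁻¹·A = kg·m²·s⁻³
Only (1) matches kg·m²·s⁻².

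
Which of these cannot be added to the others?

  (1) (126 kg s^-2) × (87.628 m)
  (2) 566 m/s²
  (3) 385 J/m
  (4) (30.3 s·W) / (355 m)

(2)

Expand each in SI base units:
  (1) [kg·s⁻²] · [m] = kg·m·s⁻²
  (2) m·s⁻²
  (3) J·m⁻¹ = N·m·m⁻¹ = kg·m·s⁻²
  (4) [kg·m²·s⁻²] / [m] = kg·m·s⁻²
All reduce to kg·m·s⁻² except (2), which is m·s⁻².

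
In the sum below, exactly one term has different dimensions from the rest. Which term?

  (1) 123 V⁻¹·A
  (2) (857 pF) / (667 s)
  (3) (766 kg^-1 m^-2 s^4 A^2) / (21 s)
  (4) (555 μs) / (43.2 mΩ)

(4)

Dimensions:
  (1) A·V⁻¹ = A·(J·C⁻¹)⁻¹ = kg⁻¹·m⁻²·s³·A²
  (2) [kg⁻¹·m⁻²·s⁴·A²] / [s] = kg⁻¹·m⁻²·s³·A²
  (3) [kg⁻¹·m⁻²·s⁴·A²] / [s] = kg⁻¹·m⁻²·s³·A²
  (4) [s] / [kg·m²·s⁻³·A⁻²] = kg⁻¹·m⁻²·s⁴·A²
All reduce to kg⁻¹·m⁻²·s³·A² except (4), which is kg⁻¹·m⁻²·s⁴·A².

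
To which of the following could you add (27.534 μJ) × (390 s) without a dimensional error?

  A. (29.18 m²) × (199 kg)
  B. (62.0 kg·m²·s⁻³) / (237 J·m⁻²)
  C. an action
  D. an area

Reference: [kg·m²·s⁻²] · [s] = kg·m²·s⁻¹.
Each option:
  A. [m²] · [kg] = kg·m²
  B. [kg·m²·s⁻³] / [kg·s⁻²] = m²·s⁻¹
  C. [action] = kg·m²·s⁻¹  ← same
  D. [area] = m²
Only C. matches kg·m²·s⁻¹.

C.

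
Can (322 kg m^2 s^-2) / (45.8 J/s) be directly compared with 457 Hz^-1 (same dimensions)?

Yes

Expand each in SI base units:
  (322 kg m^2 s^-2) / (45.8 J/s):  [kg·m²·s⁻²] / [kg·m²·s⁻³] = s
  457 Hz^-1:  Hz⁻¹ = (s⁻¹)⁻¹ = s
Both are s, so they have the same dimensions and can be added.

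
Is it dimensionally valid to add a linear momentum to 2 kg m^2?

Reduce each to base SI dimensions:
  a linear momentum:  [linear momentum] = kg·m·s⁻¹
  2 kg m^2:  kg·m²
kg·m·s⁻¹ ≠ kg·m², so they cannot be added.

No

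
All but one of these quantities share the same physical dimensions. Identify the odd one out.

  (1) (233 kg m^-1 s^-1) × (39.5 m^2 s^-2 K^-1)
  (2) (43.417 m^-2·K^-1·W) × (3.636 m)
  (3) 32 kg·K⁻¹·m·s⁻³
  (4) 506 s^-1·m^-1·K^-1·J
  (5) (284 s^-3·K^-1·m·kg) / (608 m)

Expand each in SI base units:
  (1) [kg·m⁻¹·s⁻¹] · [m²·s⁻²·K⁻¹] = kg·m·s⁻³·K⁻¹
  (2) [kg·s⁻³·K⁻¹] · [m] = kg·m·s⁻³·K⁻¹
  (3) kg·m·s⁻³·K⁻¹
  (4) J·s⁻¹·m⁻¹·K⁻¹ = N·m·s⁻¹·m⁻¹·K⁻¹ = kg·m·s⁻³·K⁻¹
  (5) [kg·m·s⁻³·K⁻¹] / [m] = kg·s⁻³·K⁻¹
All reduce to kg·m·s⁻³·K⁻¹ except (5), which is kg·s⁻³·K⁻¹.

(5)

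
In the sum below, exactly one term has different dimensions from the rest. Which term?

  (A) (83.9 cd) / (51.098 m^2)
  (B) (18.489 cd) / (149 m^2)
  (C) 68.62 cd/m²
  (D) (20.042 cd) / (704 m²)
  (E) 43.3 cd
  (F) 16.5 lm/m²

(E)

Dimensions:
  (A) [cd] / [m²] = m⁻²·cd
  (B) [cd] / [m²] = m⁻²·cd
  (C) cd·m⁻² = m⁻²·cd
  (D) [cd] / [m²] = m⁻²·cd
  (E) cd
  (F) lm·m⁻² = cd·m⁻² = m⁻²·cd
All reduce to m⁻²·cd except (E), which is cd.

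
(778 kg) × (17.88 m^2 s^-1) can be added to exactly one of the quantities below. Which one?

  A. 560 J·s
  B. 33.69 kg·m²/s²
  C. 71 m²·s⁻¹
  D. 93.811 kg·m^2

A.

Reference: [kg] · [m²·s⁻¹] = kg·m²·s⁻¹.
Each option:
  A. J·s = N·m·s = kg·m²·s⁻¹  ← same
  B. kg·m²·s⁻²
  C. m²·s⁻¹
  D. kg·m²
Only A. matches kg·m²·s⁻¹.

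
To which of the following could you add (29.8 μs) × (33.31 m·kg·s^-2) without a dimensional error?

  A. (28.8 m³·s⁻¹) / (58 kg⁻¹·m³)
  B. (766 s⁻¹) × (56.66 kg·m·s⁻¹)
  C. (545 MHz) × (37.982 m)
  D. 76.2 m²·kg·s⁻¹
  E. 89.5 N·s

Reference: [s] · [kg·m·s⁻²] = kg·m·s⁻¹.
Each option:
  A. [m³·s⁻¹] / [kg⁻¹·m³] = kg·s⁻¹
  B. [s⁻¹] · [kg·m·s⁻¹] = kg·m·s⁻²
  C. [s⁻¹] · [m] = m·s⁻¹
  D. kg·m²·s⁻¹
  E. N·s = kg·m·s⁻²·s = kg·m·s⁻¹  ← same
Only E. matches kg·m·s⁻¹.

E.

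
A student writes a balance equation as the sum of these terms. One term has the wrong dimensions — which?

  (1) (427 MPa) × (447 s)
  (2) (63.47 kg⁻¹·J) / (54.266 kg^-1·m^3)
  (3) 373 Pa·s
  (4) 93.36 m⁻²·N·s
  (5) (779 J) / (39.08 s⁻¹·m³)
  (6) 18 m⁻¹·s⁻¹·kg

Expand each in SI base units:
  (1) [kg·m⁻¹·s⁻²] · [s] = kg·m⁻¹·s⁻¹
  (2) [m²·s⁻²] / [kg⁻¹·m³] = kg·m⁻¹·s⁻²
  (3) Pa·s = N·m⁻²·s = kg·m⁻¹·s⁻¹
  (4) N·s·m⁻² = kg·m·s⁻²·s·m⁻² = kg·m⁻¹·s⁻¹
  (5) [kg·m²·s⁻²] / [m³·s⁻¹] = kg·m⁻¹·s⁻¹
  (6) kg·m⁻¹·s⁻¹
All reduce to kg·m⁻¹·s⁻¹ except (2), which is kg·m⁻¹·s⁻².

(2)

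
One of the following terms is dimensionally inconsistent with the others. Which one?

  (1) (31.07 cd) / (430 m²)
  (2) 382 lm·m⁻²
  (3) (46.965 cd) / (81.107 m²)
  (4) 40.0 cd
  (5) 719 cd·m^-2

In SI base units:
  (1) [cd] / [m²] = m⁻²·cd
  (2) lm·m⁻² = cd·m⁻² = m⁻²·cd
  (3) [cd] / [m²] = m⁻²·cd
  (4) cd
  (5) cd·m⁻² = m⁻²·cd
All reduce to m⁻²·cd except (4), which is cd.

(4)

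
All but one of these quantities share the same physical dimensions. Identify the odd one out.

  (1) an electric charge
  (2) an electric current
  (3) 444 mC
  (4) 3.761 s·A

Work out the base dimensions of each:
  (1) [electric charge] = s·A
  (2) [electric current] = A
  (3) C = s·A
  (4) A·s = s·A
All reduce to s·A except (2), which is A.

(2)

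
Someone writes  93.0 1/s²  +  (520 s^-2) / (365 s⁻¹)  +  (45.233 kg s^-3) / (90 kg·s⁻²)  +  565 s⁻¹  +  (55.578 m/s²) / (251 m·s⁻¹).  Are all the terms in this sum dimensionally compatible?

Work out the base dimensions of each:
  93.0 1/s²:  s⁻²
  (520 s^-2) / (365 s⁻¹):  [s⁻²] / [s⁻¹] = s⁻¹
  (45.233 kg s^-3) / (90 kg·s⁻²):  [kg·s⁻³] / [kg·s⁻²] = s⁻¹
  565 s⁻¹:  s⁻¹
  (55.578 m/s²) / (251 m·s⁻¹):  [m·s⁻²] / [m·s⁻¹] = s⁻¹
The terms do not share a single dimension (s⁻² vs s⁻¹).

No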